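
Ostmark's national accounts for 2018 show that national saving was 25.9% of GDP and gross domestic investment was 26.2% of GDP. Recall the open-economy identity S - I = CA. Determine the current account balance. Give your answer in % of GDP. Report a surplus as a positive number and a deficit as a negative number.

-0.3

S - I = CA (net lending to the rest of the world).
CA = S - I = 25.9 - 26.2 = -0.3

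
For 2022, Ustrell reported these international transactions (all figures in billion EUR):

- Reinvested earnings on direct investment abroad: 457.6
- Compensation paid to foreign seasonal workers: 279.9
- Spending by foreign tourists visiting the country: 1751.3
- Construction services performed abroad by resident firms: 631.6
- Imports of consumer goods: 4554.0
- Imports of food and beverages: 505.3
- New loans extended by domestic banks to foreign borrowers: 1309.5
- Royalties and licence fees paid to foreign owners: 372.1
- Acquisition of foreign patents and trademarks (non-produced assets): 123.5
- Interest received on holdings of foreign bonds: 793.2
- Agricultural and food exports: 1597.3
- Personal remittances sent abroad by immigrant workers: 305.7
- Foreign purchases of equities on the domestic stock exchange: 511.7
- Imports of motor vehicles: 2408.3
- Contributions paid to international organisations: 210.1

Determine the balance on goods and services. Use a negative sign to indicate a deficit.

Goods: -2408.3 - 4554.0 + 1597.3 - 505.3 = -5870.3
Services: -372.1 + 631.6 + 1751.3 = 2010.8
Trade balance = -5870.3 + 2010.8 = -3859.5
(Excluded from the trade balance — primary income: reinvested earnings on direct investment abroad 457.6, compensation paid to foreign seasonal workers 279.9, interest received on holdings of foreign bonds 793.2; financial account: new loans extended by domestic banks to foreign borrowers 1309.5, foreign purchases of equities on the domestic stock exchange 511.7; capital account: acquisition of foreign patents and trademarks (non-produced assets) 123.5; secondary income: personal remittances sent abroad by immigrant workers 305.7, contributions paid to international organisations 210.1.)

-3859.5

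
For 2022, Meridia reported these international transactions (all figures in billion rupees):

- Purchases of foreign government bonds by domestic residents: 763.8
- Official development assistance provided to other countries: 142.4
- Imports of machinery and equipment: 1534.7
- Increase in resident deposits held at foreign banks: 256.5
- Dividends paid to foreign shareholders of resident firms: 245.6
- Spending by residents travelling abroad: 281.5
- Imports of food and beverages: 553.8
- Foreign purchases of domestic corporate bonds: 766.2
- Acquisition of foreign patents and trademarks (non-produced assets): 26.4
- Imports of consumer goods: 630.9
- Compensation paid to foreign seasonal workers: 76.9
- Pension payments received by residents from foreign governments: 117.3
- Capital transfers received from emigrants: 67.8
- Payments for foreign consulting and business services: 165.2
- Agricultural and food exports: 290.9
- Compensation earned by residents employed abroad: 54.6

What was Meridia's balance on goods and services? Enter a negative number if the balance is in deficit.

Goods: 290.9 - 553.8 - 1534.7 - 630.9 = -2428.5
Services: -281.5 - 165.2 = -446.7
Trade balance = -2428.5 + (-446.7) = -2875.2
(Excluded from the trade balance — financial account: purchases of foreign government bonds by domestic residents 763.8, increase in resident deposits held at foreign banks 256.5, foreign purchases of domestic corporate bonds 766.2; secondary income: official development assistance provided to other countries 142.4, pension payments received by residents from foreign governments 117.3; primary income: dividends paid to foreign shareholders of resident firms 245.6, compensation paid to foreign seasonal workers 76.9, compensation earned by residents employed abroad 54.6; capital account: acquisition of foreign patents and trademarks (non-produced assets) 26.4, capital transfers received from emigrants 67.8.)

-2875.2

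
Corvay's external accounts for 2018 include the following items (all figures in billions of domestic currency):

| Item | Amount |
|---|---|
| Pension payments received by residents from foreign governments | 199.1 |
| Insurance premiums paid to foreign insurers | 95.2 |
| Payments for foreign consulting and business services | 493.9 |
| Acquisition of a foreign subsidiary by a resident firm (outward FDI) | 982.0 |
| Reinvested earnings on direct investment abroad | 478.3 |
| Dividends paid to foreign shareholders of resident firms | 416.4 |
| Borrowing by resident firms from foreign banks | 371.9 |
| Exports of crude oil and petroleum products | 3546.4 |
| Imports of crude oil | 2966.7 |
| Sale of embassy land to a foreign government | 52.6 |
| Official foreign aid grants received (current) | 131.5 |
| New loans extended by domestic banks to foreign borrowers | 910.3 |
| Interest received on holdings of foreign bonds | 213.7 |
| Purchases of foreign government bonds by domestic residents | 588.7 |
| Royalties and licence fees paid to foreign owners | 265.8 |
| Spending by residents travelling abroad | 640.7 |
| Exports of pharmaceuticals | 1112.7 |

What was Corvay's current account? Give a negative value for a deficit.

803.0

Goods: 1112.7 + 3546.4 - 2966.7 = 1692.4
Services: -640.7 - 265.8 - 493.9 - 95.2 = -1495.6
Primary income: 213.7 - 416.4 + 478.3 = 275.6
Secondary income: 131.5 + 199.1 = 330.6
Current account = 1692.4 + (-1495.6) + 275.6 + 330.6 = 803.0
(Excluded from the current account — financial account: acquisition of a foreign subsidiary by a resident firm (outward FDI) 982.0, borrowing by resident firms from foreign banks 371.9, new loans extended by domestic banks to foreign borrowers 910.3, purchases of foreign government bonds by domestic residents 588.7; capital account: sale of embassy land to a foreign government 52.6.)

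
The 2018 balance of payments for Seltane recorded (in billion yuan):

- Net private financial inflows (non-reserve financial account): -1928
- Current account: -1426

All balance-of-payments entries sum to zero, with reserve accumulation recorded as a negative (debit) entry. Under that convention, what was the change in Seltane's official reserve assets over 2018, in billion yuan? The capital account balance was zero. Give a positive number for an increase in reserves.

-3354

Official reserve transactions balance = -((-1426) + (-1928)) = 3354
An accumulation of reserves is recorded as a debit (negative entry), so the change in the stock of reserves is the negative of that balance.
Change in official reserves = -(3354) = -3354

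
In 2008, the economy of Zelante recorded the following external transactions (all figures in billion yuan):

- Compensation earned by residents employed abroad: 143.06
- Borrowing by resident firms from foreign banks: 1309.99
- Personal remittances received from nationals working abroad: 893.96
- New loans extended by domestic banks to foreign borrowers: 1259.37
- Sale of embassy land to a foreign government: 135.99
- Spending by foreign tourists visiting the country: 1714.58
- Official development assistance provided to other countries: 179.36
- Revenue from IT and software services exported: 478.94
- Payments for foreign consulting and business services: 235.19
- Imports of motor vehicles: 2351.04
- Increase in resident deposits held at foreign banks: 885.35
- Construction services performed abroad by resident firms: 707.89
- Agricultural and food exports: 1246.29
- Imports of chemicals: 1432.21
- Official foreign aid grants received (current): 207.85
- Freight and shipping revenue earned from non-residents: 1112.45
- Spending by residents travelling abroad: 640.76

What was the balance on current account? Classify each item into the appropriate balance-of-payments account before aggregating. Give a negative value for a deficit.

1666.46

Goods: 1246.29 - 1432.21 - 2351.04 = -2536.96
Services: 478.94 - 235.19 + 707.89 - 640.76 + 1112.45 + 1714.58 = 3137.91
Primary income: 143.06
Secondary income: 893.96 + 207.85 - 179.36 = 922.45
Current account = (-2536.96) + 3137.91 + 143.06 + 922.45 = 1666.46
(Excluded from the current account — financial account: borrowing by resident firms from foreign banks 1309.99, new loans extended by domestic banks to foreign borrowers 1259.37, increase in resident deposits held at foreign banks 885.35; capital account: sale of embassy land to a foreign government 135.99.)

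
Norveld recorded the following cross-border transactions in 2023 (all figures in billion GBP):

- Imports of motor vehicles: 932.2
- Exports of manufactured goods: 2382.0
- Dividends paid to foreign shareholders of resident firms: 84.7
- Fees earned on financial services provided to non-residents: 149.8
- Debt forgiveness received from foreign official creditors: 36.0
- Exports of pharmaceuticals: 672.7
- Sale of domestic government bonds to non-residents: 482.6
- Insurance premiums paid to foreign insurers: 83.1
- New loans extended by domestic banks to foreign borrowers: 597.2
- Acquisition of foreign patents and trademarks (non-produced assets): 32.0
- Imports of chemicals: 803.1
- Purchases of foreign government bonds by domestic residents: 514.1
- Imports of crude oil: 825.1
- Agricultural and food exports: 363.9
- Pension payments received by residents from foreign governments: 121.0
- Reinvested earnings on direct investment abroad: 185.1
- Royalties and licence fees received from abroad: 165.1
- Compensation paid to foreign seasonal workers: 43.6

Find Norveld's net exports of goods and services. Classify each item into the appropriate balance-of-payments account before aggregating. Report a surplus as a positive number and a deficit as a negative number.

Goods: -803.1 + 363.9 - 825.1 + 2382.0 - 932.2 + 672.7 = 858.2
Services: 165.1 + 149.8 - 83.1 = 231.8
Trade balance = 858.2 + 231.8 = 1090.0
(Excluded from the trade balance — primary income: dividends paid to foreign shareholders of resident firms 84.7, reinvested earnings on direct investment abroad 185.1, compensation paid to foreign seasonal workers 43.6; capital account: debt forgiveness received from foreign official creditors 36.0, acquisition of foreign patents and trademarks (non-produced assets) 32.0; financial account: sale of domestic government bonds to non-residents 482.6, new loans extended by domestic banks to foreign borrowers 597.2, purchases of foreign government bonds by domestic residents 514.1; secondary income: pension payments received by residents from foreign governments 121.0.)

1090.0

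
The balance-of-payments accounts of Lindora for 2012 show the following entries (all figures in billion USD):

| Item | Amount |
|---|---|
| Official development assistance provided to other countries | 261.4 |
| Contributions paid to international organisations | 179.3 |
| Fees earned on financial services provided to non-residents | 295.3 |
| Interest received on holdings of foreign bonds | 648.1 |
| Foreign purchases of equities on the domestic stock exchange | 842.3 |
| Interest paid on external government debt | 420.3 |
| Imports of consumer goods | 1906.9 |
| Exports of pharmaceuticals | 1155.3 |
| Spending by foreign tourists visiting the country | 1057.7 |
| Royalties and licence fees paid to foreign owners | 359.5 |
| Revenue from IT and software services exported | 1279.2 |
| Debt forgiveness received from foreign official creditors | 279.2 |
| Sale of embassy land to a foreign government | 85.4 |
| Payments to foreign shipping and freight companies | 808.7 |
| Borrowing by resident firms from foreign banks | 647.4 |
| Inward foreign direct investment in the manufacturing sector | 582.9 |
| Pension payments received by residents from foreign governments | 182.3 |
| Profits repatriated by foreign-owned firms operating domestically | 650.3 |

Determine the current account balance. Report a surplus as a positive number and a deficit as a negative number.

31.5

Goods: -1906.9 + 1155.3 = -751.6
Services: 1279.2 - 359.5 + 1057.7 + 295.3 - 808.7 = 1464.0
Primary income: -650.3 - 420.3 + 648.1 = -422.5
Secondary income: -261.4 + 182.3 - 179.3 = -258.4
Current account = (-751.6) + 1464.0 + (-422.5) + (-258.4) = 31.5
(Excluded from the current account — financial account: foreign purchases of equities on the domestic stock exchange 842.3, borrowing by resident firms from foreign banks 647.4, inward foreign direct investment in the manufacturing sector 582.9; capital account: debt forgiveness received from foreign official creditors 279.2, sale of embassy land to a foreign government 85.4.)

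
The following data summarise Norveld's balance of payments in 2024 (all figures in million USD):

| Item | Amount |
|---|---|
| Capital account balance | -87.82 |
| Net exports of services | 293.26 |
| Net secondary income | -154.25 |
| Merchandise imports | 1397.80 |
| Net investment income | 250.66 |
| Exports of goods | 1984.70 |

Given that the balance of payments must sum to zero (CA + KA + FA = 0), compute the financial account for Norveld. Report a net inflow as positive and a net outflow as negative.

Goods balance = 1984.70 - 1397.80 = 586.90
Services balance = 293.26
Trade balance (goods + services) = 586.90 + 293.26 = 880.16
Net primary income = 250.66
Net secondary income = -154.25
Current account = 880.16 + 250.66 + (-154.25) = 976.57
Financial account = -(976.57 + (-87.82)) = -888.75

-888.75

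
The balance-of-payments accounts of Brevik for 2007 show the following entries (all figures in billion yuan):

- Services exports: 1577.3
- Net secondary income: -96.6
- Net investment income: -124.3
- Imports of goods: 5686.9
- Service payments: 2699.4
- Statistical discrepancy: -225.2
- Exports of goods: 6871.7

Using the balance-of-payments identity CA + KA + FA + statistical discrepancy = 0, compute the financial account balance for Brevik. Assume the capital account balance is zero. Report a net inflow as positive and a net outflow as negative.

383.4

Goods balance = 6871.7 - 5686.9 = 1184.8
Services balance = 1577.3 - 2699.4 = -1122.1
Trade balance (goods + services) = 1184.8 + (-1122.1) = 62.7
Net primary income = -124.3
Net secondary income = -96.6
Current account = 62.7 + (-124.3) + (-96.6) = -158.2
Financial account = -(-158.2 + (-225.2)) = 383.4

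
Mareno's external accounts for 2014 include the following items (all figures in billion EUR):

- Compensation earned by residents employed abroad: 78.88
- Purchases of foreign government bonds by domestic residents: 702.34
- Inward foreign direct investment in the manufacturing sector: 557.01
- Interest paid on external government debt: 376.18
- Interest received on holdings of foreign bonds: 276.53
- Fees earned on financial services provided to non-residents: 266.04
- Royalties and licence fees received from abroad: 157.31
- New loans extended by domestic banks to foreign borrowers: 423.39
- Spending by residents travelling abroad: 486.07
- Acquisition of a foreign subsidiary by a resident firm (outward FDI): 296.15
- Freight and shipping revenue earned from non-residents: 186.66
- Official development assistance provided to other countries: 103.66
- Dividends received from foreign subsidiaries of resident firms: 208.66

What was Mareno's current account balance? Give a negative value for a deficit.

Services: -486.07 + 266.04 + 157.31 + 186.66 = 123.94
Primary income: 78.88 + 276.53 + 208.66 - 376.18 = 187.89
Secondary income: -103.66
Current account = 123.94 + 187.89 + (-103.66) = 208.17
(Excluded from the current account — financial account: purchases of foreign government bonds by domestic residents 702.34, inward foreign direct investment in the manufacturing sector 557.01, new loans extended by domestic banks to foreign borrowers 423.39, acquisition of a foreign subsidiary by a resident firm (outward FDI) 296.15.)

208.17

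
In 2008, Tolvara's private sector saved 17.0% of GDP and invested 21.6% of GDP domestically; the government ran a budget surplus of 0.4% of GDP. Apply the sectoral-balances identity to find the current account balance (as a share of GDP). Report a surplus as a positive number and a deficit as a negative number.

By the sectoral-balances identity, CA = (S_private - I) + (T - G).
Private balance = 17.0 - 21.6 = -4.6
Government balance (T - G) = 0.4
CA = -4.6 + 0.4 = -4.2

-4.2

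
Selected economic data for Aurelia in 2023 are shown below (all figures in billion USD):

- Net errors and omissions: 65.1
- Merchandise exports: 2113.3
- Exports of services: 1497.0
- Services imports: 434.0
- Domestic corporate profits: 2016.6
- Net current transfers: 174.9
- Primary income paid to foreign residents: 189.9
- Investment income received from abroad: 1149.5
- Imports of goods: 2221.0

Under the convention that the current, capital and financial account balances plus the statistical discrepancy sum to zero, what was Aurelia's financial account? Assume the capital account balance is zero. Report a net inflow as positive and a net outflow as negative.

-2154.9

Goods balance = 2113.3 - 2221.0 = -107.7
Services balance = 1497.0 - 434.0 = 1063.0
Trade balance (goods + services) = -107.7 + 1063.0 = 955.3
Net primary income = 1149.5 - 189.9 = 959.6
Net secondary income = 174.9
Current account = 955.3 + 959.6 + 174.9 = 2089.8
Financial account = -(2089.8 + 65.1) = -2154.9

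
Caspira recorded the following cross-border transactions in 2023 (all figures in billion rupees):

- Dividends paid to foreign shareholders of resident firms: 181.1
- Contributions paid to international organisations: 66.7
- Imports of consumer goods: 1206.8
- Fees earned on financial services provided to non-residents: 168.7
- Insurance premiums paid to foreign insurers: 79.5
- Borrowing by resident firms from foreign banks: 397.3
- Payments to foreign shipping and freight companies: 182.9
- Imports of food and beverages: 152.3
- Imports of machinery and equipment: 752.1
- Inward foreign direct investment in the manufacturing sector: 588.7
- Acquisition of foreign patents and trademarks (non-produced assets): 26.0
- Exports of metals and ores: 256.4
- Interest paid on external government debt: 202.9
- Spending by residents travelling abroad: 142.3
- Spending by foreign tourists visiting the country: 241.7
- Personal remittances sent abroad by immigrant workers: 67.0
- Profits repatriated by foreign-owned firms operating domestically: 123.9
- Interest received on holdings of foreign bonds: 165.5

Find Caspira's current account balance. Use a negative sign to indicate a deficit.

Goods: 256.4 - 1206.8 - 152.3 - 752.1 = -1854.8
Services: 168.7 - 79.5 + 241.7 - 142.3 - 182.9 = 5.7
Primary income: -181.1 + 165.5 - 123.9 - 202.9 = -342.4
Secondary income: -67.0 - 66.7 = -133.7
Current account = (-1854.8) + 5.7 + (-342.4) + (-133.7) = -2325.2
(Excluded from the current account — financial account: borrowing by resident firms from foreign banks 397.3, inward foreign direct investment in the manufacturing sector 588.7; capital account: acquisition of foreign patents and trademarks (non-produced assets) 26.0.)

-2325.2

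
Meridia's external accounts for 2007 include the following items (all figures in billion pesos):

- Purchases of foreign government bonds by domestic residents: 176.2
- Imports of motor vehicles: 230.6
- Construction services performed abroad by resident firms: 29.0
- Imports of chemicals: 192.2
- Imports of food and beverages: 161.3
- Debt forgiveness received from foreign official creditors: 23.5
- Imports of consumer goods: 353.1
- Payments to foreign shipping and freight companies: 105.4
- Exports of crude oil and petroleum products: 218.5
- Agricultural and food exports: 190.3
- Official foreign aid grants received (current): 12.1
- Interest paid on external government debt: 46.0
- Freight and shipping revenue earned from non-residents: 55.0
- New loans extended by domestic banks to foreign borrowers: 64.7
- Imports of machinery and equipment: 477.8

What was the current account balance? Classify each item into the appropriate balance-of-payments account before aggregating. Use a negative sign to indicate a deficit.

Goods: 190.3 + 218.5 - 230.6 - 161.3 - 477.8 - 353.1 - 192.2 = -1006.2
Services: 29.0 - 105.4 + 55.0 = -21.4
Primary income: -46.0
Secondary income: 12.1
Current account = (-1006.2) + (-21.4) + (-46.0) + 12.1 = -1061.5
(Excluded from the current account — financial account: purchases of foreign government bonds by domestic residents 176.2, new loans extended by domestic banks to foreign borrowers 64.7; capital account: debt forgiveness received from foreign official creditors 23.5.)

-1061.5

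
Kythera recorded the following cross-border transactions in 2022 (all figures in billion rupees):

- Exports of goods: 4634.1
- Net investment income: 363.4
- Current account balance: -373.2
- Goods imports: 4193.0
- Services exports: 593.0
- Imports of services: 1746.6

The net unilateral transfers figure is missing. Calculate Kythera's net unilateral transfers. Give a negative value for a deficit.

-24.1

Current account = goods balance + services balance + net primary income + net secondary income
Sum of the known components = -349.1
Net unilateral transfers = CA - (known components) = -373.2 - (-349.1) = -24.1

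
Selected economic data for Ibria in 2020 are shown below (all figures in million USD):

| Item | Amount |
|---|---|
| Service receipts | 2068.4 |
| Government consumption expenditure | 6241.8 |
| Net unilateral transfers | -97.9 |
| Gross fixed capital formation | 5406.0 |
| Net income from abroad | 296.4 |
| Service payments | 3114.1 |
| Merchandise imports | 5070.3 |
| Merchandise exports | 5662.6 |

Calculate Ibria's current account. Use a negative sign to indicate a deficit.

-254.9

Goods balance = 5662.6 - 5070.3 = 592.3
Services balance = 2068.4 - 3114.1 = -1045.7
Trade balance (goods + services) = 592.3 + (-1045.7) = -453.4
Net primary income = 296.4
Net secondary income = -97.9
Current account = -453.4 + 296.4 + (-97.9) = -254.9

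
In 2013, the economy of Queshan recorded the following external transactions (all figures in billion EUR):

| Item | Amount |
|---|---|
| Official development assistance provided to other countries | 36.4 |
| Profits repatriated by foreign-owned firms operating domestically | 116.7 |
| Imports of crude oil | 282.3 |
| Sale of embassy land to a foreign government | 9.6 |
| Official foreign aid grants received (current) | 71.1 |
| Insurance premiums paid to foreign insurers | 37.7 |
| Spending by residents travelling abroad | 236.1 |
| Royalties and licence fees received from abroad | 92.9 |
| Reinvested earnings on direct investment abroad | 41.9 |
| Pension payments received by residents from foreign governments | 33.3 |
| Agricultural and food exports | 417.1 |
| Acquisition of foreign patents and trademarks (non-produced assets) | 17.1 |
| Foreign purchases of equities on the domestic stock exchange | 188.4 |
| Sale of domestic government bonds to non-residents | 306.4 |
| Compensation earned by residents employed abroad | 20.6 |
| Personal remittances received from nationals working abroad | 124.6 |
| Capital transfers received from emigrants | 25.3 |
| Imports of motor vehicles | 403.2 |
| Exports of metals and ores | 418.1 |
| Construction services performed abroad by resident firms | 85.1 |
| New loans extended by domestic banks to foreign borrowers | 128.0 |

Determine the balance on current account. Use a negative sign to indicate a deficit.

192.3

Goods: 418.1 - 282.3 - 403.2 + 417.1 = 149.7
Services: 85.1 + 92.9 - 37.7 - 236.1 = -95.8
Primary income: 41.9 + 20.6 - 116.7 = -54.2
Secondary income: 71.1 - 36.4 + 33.3 + 124.6 = 192.6
Current account = 149.7 + (-95.8) + (-54.2) + 192.6 = 192.3
(Excluded from the current account — capital account: sale of embassy land to a foreign government 9.6, acquisition of foreign patents and trademarks (non-produced assets) 17.1, capital transfers received from emigrants 25.3; financial account: foreign purchases of equities on the domestic stock exchange 188.4, sale of domestic government bonds to non-residents 306.4, new loans extended by domestic banks to foreign borrowers 128.0.)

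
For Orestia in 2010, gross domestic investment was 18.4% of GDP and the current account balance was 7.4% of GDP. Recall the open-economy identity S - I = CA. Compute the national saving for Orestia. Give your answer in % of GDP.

25.8

S - I = CA (net lending to the rest of the world).
S = I + CA = 18.4 + 7.4 = 25.8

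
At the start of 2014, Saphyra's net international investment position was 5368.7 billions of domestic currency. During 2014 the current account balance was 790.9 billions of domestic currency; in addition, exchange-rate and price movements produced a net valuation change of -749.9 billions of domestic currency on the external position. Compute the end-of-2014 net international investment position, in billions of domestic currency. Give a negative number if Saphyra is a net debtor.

5409.7

Change in NIIP = current account + net valuation change = 790.9 + (-749.9) = 41.0
End-of-year NIIP = 5368.7 + 41.0 = 5409.7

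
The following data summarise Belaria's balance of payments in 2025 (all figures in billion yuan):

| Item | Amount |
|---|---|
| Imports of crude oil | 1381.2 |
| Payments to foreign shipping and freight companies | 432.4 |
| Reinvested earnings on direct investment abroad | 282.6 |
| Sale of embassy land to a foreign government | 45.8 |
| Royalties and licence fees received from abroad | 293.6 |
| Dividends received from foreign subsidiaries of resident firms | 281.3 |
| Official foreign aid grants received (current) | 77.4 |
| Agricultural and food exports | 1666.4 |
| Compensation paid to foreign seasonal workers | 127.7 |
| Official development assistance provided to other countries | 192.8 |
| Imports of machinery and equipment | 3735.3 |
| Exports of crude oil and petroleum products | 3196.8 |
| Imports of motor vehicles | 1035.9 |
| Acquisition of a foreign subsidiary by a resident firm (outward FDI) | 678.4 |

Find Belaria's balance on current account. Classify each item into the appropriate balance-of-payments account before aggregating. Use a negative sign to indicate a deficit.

Goods: -3735.3 + 3196.8 + 1666.4 - 1381.2 - 1035.9 = -1289.2
Services: 293.6 - 432.4 = -138.8
Primary income: 282.6 - 127.7 + 281.3 = 436.2
Secondary income: -192.8 + 77.4 = -115.4
Current account = (-1289.2) + (-138.8) + 436.2 + (-115.4) = -1107.2
(Excluded from the current account — capital account: sale of embassy land to a foreign government 45.8; financial account: acquisition of a foreign subsidiary by a resident firm (outward FDI) 678.4.)

-1107.2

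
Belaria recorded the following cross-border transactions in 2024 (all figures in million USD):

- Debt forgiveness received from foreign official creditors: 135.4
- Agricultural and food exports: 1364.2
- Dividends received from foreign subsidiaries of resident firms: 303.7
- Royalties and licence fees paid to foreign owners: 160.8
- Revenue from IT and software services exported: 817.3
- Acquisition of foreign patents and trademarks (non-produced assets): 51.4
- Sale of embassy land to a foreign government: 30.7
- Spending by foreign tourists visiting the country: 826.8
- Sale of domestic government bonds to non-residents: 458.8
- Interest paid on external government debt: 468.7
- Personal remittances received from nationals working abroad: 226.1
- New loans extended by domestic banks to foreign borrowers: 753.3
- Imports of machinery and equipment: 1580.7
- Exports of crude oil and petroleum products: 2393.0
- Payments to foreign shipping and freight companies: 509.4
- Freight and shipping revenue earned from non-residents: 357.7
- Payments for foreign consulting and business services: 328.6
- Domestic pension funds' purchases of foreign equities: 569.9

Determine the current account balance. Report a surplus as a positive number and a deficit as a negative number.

3240.6

Goods: 1364.2 - 1580.7 + 2393.0 = 2176.5
Services: 817.3 - 328.6 + 357.7 - 509.4 - 160.8 + 826.8 = 1003.0
Primary income: 303.7 - 468.7 = -165.0
Secondary income: 226.1
Current account = 2176.5 + 1003.0 + (-165.0) + 226.1 = 3240.6
(Excluded from the current account — capital account: debt forgiveness received from foreign official creditors 135.4, acquisition of foreign patents and trademarks (non-produced assets) 51.4, sale of embassy land to a foreign government 30.7; financial account: sale of domestic government bonds to non-residents 458.8, new loans extended by domestic banks to foreign borrowers 753.3, domestic pension funds' purchases of foreign equities 569.9.)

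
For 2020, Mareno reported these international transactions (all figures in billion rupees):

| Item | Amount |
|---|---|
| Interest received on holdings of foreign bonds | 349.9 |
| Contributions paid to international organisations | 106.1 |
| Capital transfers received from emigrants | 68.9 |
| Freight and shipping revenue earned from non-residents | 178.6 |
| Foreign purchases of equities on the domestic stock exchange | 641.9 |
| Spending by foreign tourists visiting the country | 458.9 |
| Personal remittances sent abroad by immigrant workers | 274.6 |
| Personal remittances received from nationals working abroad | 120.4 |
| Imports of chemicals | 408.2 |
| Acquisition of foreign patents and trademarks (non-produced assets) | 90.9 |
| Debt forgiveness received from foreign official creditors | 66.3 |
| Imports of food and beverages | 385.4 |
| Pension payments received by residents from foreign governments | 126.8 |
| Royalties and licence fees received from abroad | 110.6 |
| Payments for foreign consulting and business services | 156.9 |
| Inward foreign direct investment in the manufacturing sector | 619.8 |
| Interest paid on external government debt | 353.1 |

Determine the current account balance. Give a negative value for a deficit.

-339.1

Goods: -408.2 - 385.4 = -793.6
Services: -156.9 + 458.9 + 110.6 + 178.6 = 591.2
Primary income: 349.9 - 353.1 = -3.2
Secondary income: -274.6 - 106.1 + 126.8 + 120.4 = -133.5
Current account = (-793.6) + 591.2 + (-3.2) + (-133.5) = -339.1
(Excluded from the current account — capital account: capital transfers received from emigrants 68.9, acquisition of foreign patents and trademarks (non-produced assets) 90.9, debt forgiveness received from foreign official creditors 66.3; financial account: foreign purchases of equities on the domestic stock exchange 641.9, inward foreign direct investment in the manufacturing sector 619.8.)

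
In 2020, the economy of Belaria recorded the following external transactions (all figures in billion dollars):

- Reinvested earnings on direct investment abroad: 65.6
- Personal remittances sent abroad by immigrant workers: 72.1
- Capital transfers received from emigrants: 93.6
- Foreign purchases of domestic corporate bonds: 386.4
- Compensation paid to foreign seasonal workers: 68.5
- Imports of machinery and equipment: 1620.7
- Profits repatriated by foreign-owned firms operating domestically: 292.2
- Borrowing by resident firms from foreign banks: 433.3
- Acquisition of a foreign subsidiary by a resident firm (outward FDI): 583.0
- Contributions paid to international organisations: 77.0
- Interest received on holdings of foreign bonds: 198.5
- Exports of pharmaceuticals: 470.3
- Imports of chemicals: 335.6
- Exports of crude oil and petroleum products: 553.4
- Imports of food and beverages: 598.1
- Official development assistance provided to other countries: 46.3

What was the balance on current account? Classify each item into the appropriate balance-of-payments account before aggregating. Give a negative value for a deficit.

-1822.7

Goods: -335.6 - 1620.7 + 470.3 - 598.1 + 553.4 = -1530.7
Primary income: -68.5 + 198.5 - 292.2 + 65.6 = -96.6
Secondary income: -72.1 - 46.3 - 77.0 = -195.4
Current account = (-1530.7) + (-96.6) + (-195.4) = -1822.7
(Excluded from the current account — capital account: capital transfers received from emigrants 93.6; financial account: foreign purchases of domestic corporate bonds 386.4, borrowing by resident firms from foreign banks 433.3, acquisition of a foreign subsidiary by a resident firm (outward FDI) 583.0.)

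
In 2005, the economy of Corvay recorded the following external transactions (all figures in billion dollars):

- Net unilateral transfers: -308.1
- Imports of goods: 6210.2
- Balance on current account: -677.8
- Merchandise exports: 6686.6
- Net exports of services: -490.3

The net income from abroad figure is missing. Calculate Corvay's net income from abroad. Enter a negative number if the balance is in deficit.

Current account = goods balance + services balance + net primary income + net secondary income
Sum of the known components = -322.0
Net income from abroad = CA - (known components) = -677.8 - (-322.0) = -355.8

-355.8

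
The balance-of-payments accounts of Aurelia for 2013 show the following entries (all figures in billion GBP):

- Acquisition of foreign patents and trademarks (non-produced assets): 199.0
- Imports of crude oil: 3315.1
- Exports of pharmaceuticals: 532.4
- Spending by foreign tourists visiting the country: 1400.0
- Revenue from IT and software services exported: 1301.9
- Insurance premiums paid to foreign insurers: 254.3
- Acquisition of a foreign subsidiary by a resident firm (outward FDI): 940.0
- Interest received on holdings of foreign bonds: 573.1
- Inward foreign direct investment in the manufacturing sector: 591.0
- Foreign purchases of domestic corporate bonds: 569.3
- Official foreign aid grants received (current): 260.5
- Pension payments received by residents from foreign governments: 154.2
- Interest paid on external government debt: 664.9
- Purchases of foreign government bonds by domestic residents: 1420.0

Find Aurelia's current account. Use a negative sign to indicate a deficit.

Goods: 532.4 - 3315.1 = -2782.7
Services: 1400.0 + 1301.9 - 254.3 = 2447.6
Primary income: -664.9 + 573.1 = -91.8
Secondary income: 154.2 + 260.5 = 414.7
Current account = (-2782.7) + 2447.6 + (-91.8) + 414.7 = -12.2
(Excluded from the current account — capital account: acquisition of foreign patents and trademarks (non-produced assets) 199.0; financial account: acquisition of a foreign subsidiary by a resident firm (outward FDI) 940.0, inward foreign direct investment in the manufacturing sector 591.0, foreign purchases of domestic corporate bonds 569.3, purchases of foreign government bonds by domestic residents 1420.0.)

-12.2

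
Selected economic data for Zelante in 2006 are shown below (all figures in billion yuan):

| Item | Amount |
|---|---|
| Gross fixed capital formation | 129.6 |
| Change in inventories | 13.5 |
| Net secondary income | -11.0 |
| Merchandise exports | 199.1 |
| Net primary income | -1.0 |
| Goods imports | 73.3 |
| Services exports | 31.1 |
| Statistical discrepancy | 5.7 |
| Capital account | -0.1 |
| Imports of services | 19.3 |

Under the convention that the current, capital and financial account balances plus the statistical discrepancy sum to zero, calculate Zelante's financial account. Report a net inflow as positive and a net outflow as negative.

-131.2

Goods balance = 199.1 - 73.3 = 125.8
Services balance = 31.1 - 19.3 = 11.8
Trade balance (goods + services) = 125.8 + 11.8 = 137.6
Net primary income = -1.0
Net secondary income = -11.0
Current account = 137.6 + (-1.0) + (-11.0) = 125.6
Financial account = -(125.6 + (-0.1) + 5.7) = -131.2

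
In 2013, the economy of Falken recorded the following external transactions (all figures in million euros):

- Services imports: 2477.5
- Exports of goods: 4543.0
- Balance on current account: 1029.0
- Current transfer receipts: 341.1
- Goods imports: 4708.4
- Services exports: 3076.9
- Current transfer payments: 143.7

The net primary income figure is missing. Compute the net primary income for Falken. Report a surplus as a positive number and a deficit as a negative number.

Current account = goods balance + services balance + net primary income + net secondary income
Sum of the known components = 631.4
Net primary income = CA - (known components) = 1029.0 - 631.4 = 397.6

397.6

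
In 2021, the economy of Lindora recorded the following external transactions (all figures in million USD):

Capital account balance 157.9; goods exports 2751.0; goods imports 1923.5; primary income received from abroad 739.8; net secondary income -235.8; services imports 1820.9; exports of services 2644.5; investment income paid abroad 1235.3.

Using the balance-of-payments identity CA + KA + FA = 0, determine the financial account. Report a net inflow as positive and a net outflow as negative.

Goods balance = 2751.0 - 1923.5 = 827.5
Services balance = 2644.5 - 1820.9 = 823.6
Trade balance (goods + services) = 827.5 + 823.6 = 1651.1
Net primary income = 739.8 - 1235.3 = -495.5
Net secondary income = -235.8
Current account = 1651.1 + (-495.5) + (-235.8) = 919.8
Financial account = -(919.8 + 157.9) = -1077.7

-1077.7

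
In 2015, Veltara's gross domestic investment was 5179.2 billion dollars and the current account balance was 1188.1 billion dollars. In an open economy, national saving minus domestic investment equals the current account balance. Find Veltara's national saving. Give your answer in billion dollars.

6367.3

S = I + CA = 5179.2 + 1188.1 = 6367.3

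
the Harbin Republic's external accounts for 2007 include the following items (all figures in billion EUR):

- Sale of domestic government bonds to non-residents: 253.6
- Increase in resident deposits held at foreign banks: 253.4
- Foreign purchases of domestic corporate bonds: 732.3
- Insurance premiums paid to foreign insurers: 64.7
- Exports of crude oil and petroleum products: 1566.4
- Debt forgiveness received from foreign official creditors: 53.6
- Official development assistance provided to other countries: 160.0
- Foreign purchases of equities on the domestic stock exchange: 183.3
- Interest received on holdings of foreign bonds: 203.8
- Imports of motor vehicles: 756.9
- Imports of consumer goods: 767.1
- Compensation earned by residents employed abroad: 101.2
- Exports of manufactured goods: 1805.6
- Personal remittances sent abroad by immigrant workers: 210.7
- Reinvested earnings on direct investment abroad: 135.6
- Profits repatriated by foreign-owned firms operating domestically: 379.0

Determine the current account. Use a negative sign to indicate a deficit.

1474.2

Goods: 1566.4 + 1805.6 - 756.9 - 767.1 = 1848.0
Services: -64.7
Primary income: -379.0 + 135.6 + 101.2 + 203.8 = 61.6
Secondary income: -160.0 - 210.7 = -370.7
Current account = 1848.0 + (-64.7) + 61.6 + (-370.7) = 1474.2
(Excluded from the current account — financial account: sale of domestic government bonds to non-residents 253.6, increase in resident deposits held at foreign banks 253.4, foreign purchases of domestic corporate bonds 732.3, foreign purchases of equities on the domestic stock exchange 183.3; capital account: debt forgiveness received from foreign official creditors 53.6.)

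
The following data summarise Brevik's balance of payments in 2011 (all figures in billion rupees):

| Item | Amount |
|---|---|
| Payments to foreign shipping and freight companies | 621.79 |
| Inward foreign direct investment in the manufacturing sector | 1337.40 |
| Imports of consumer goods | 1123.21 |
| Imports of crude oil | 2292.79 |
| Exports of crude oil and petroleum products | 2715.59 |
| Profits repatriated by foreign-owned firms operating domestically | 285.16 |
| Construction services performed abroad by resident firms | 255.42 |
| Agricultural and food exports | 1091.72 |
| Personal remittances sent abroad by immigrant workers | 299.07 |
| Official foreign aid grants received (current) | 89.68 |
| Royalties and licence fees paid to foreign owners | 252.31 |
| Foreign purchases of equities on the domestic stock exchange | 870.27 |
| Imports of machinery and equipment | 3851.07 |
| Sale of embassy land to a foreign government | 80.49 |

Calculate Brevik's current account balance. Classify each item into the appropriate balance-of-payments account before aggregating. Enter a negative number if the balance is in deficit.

-4572.99

Goods: 2715.59 + 1091.72 - 1123.21 - 3851.07 - 2292.79 = -3459.76
Services: 255.42 - 621.79 - 252.31 = -618.68
Primary income: -285.16
Secondary income: -299.07 + 89.68 = -209.39
Current account = (-3459.76) + (-618.68) + (-285.16) + (-209.39) = -4572.99
(Excluded from the current account — financial account: inward foreign direct investment in the manufacturing sector 1337.40, foreign purchases of equities on the domestic stock exchange 870.27; capital account: sale of embassy land to a foreign government 80.49.)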